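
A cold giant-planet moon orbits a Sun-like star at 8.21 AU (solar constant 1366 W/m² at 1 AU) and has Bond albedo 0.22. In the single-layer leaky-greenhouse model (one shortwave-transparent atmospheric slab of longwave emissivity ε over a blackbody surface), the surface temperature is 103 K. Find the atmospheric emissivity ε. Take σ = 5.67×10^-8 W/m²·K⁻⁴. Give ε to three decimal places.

Irradiance scales as 1/d², so S = 1366 W/m² × (1/8.21)² = 20.27 W/m².
First, T_e = [20.27·(1−0.22)/(4σ)]^(1/4) = 91.37 K.
Inverting T_s⁴ = 2T_e⁴/(2−ε): (T_e/T_s)⁴ = 0.6193, so ε = 2(1 − 0.6193) = 0.7615.

0.761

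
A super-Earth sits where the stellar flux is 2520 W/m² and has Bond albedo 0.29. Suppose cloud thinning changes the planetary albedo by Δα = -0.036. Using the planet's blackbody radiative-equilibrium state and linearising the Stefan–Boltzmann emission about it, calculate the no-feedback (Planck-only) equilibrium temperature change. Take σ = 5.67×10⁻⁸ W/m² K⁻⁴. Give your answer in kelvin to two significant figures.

3.8 K

Unperturbed T_e = [2520·(1−0.29)/(4σ)]^¼ = 298.0 K.
ΔF = −(S/4)Δα = −(2520/4)×(-0.036) = 22.68 W/m².
Planck response: λ_P = 4σT_e³ = 4·5.67×10⁻⁸·(298.0)³ = 6.004 W/m²/K.
Hence the no-feedback warming is ΔF/(4σT_e³) = 3.78 K.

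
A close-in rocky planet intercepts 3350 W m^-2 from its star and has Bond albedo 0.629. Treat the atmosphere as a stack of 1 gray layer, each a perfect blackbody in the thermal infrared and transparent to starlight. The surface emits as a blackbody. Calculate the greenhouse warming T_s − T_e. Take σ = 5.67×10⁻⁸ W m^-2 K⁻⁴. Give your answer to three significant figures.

Top-of-atmosphere balance: σT_e⁴ = S(1−α)/4 = 310.7 W m^-2 → T_e = 272.1 K.
Surface: T_s = (2)^¼·T_e = 323.6 K.
Warming: T_s − T_e = 51.48 K.

51.5 kelvin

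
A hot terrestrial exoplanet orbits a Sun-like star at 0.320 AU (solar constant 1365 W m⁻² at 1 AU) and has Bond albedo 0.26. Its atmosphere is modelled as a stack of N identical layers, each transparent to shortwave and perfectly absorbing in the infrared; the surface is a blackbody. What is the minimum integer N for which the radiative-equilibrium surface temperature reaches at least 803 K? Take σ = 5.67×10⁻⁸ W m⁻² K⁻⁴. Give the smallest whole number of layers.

9

Flux at the orbit: S = 1365/(0.320)² = 13330 W m⁻².
The effective emission temperature is T_e = [S(1−α)/(4σ)]^¼ = 456.7 K.
Since T_s⁴ = (N+1)T_e⁴, we need N ≥ (T_s/T_e)⁴ − 1 = 8.560.
The minimum whole number is N = 9.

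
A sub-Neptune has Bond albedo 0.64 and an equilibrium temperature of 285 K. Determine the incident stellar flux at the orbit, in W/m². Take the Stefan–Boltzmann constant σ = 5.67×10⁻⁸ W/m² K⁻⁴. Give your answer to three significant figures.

4160 W/m²

Invert the energy balance for S: S = 4σT⁴/(1−α).
σT⁴ = 5.67×10⁻⁸·(285)⁴ = 374.1 W/m².
So S = 4×374.1/(1−0.64) = 4156 W/m².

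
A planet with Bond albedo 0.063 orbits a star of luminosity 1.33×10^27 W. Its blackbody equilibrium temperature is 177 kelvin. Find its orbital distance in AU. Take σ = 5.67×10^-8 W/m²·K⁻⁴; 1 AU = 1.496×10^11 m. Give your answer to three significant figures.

4.46 AU

Required flux: S = 4σT⁴/(1−α) = 237.6 W/m².
S = L/(4πd²) → d = √(L/4πS) = √(1.33×10^27/(4π·237.6)) = 6.675×10^11 m = 4.462 AU.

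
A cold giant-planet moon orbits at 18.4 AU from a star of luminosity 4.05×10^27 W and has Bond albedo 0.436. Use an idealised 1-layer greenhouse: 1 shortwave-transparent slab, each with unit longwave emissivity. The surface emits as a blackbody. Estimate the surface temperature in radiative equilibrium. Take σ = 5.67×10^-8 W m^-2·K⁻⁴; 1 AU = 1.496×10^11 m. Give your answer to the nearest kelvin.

121 K

Orbital distance: d = 18.4 AU = 2.753×10^12 m.
S = L/(4πd²) = 42.53 W m^-2.
Top-of-atmosphere balance: σT_e⁴ = S(1−α)/4 = 5.997 W m^-2 → T_e = 101.4 K.
For an N-layer opaque stack, T_s⁴ = (N+1)T_e⁴, hence T_s = (2)^(1/4)×101.4 K = 120.6 K.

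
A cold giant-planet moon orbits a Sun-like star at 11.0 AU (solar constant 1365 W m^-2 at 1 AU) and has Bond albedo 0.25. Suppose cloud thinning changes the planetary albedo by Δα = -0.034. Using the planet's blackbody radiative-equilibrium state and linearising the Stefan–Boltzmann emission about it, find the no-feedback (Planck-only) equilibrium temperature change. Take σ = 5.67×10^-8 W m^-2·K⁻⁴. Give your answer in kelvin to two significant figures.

0.89 kelvin

Irradiance scales as 1/d², so S = 1365 W m^-2 × (1/11.0)² = 11.28 W m^-2.
The baseline emission temperature is T_e = 78.15 K.
TOA radiative forcing: ΔF = −S·Δα/4 = −11.28·(-0.034)/4 = 0.09589 W m^-2.
Linearising σT⁴ gives d(σT⁴)/dT = 4σT_e³ = 0.1083 W m^-2 per K.
Hence the no-feedback warming is ΔF/(4σT_e³) = 0.886 K.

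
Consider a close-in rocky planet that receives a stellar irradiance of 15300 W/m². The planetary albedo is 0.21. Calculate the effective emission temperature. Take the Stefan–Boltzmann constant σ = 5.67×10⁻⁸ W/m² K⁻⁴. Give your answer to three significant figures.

Averaging over the sphere, the absorbed flux is S(1−α)/4 = 3022 W/m².
Set σT⁴ = 3022 → T = (3022/σ)^(1/4) = 480.5 K.

480 K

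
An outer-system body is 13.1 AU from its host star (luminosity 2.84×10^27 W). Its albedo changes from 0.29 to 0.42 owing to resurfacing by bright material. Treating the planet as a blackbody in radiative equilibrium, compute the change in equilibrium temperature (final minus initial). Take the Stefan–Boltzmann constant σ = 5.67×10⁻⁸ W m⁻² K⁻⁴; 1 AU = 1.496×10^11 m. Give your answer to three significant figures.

Orbital distance: d = 13.1 AU = 1.960×10^12 m.
S = L/(4πd²) = 58.84 W m⁻².
With α = 0.29, T₁ = 116.5 K.
With α = 0.42, T₂ = 110.8 K.
Change: 110.8 − 116.5 = -5.744 K.

-5.74 K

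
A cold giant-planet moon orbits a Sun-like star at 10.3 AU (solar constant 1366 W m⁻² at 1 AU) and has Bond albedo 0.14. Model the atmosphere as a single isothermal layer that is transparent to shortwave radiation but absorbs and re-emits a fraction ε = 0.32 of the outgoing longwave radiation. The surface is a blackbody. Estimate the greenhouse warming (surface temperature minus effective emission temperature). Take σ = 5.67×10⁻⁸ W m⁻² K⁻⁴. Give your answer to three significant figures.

Flux at the orbit: S = 1366/(10.3)² = 12.88 W m⁻².
Effective emission temperature (TOA balance): σT_e⁴ = S(1−α)/4 = 2.768 W m⁻² → T_e = 83.59 K.
The surface balance (absorbed SW + ε·downward IR = σT_s⁴) with T_a⁴ = T_s⁴/2 reduces to T_s = T_e·[2/(2−ε)]^¼ = 87.31 K.
T_s − T_e = 87.31 − 83.59 = 3.724 K.

3.72 kelvin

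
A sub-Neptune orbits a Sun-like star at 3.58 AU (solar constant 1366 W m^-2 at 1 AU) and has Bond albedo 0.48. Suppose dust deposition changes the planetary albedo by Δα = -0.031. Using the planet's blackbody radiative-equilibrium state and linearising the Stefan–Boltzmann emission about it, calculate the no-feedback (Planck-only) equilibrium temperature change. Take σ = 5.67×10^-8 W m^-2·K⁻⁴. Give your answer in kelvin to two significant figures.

1.9 K

By the inverse-square law, S = 1366/3.58² = 106.6 W m^-2.
Reference equilibrium: T_e = [S(1−α)/(4σ)]^(1/4) = 125.0 K.
TOA radiative forcing: ΔF = −S·Δα/4 = −106.6·(-0.031)/4 = 0.8260 W m^-2.
Planck response: λ_P = 4σT_e³ = 4·5.67×10⁻⁸·(125.0)³ = 0.4433 W m^-2/K.
ΔT₀ = ΔF/λ_P = 0.8260/0.4433 = 1.86 K.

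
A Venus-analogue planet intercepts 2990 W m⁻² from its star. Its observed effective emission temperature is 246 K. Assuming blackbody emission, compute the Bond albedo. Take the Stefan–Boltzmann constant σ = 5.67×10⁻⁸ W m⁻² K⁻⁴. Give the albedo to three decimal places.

0.722

Rearranging the radiative balance, α = 1 − 4σT⁴/S.
σT⁴ = 207.6 W m⁻², so 4σT⁴ = 830.6 W m⁻².
1−α = 830.6/2990 = 0.2778, so α = 0.7222.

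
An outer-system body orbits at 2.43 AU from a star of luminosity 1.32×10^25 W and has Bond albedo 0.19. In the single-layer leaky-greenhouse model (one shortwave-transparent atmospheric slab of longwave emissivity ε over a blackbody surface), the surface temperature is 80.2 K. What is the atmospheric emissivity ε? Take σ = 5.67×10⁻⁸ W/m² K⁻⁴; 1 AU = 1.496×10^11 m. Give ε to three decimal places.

0.628

d = 2.43 × 1.496×10^11 m = 3.635×10^11 m.
Flux at the orbit: S = L/(4πd²) = 1.32×10^25/(4π·(3.64×10^11)²) = 7.949 W/m².
Effective temperature: T_e = [S(1−α)/(4σ)]^(1/4) = 72.99 K.
Since (2−ε)/2 = (T_e/T_s)⁴ = 0.6862, ε = 0.6277.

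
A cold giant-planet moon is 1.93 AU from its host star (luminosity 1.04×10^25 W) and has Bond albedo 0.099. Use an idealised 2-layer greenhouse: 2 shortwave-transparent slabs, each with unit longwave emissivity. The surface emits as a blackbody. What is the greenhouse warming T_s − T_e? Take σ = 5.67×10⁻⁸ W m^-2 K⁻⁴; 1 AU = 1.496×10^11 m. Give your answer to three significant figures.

Orbital distance: d = 1.93 AU = 2.887×10^11 m.
S = L/(4πd²) = 9.928 W m^-2.
OLR = S(1−α)/4 = 2.236 W m^-2; the top layer radiates at T_e = 79.25 K.
T_s = (N+1)^(1/4)·T_e = 104.3 K.
So the greenhouse effect raises the surface by 104.3 − 79.25 = 25.05 K.

25.0 K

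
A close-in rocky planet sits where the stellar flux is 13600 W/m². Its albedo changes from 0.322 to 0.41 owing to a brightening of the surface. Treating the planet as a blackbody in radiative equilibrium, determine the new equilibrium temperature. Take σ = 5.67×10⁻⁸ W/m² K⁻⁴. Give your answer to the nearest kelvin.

434 kelvin

New equilibrium: T₂ = [(1−0.41)·13600/(4σ)]^(1/4) = 433.7 K.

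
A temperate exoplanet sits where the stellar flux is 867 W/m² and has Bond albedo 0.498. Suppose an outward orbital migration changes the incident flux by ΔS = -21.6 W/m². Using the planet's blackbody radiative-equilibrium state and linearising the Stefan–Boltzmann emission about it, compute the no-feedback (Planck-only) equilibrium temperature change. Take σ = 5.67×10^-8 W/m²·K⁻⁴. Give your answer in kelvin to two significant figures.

The baseline emission temperature is T_e = 209.3 K.
Only a fraction (1−α) is absorbed and it's spread over 4πR², so ΔF = (1−α)ΔS/4 = -2.711 W/m².
Linearising σT⁴ gives d(σT⁴)/dT = 4σT_e³ = 2.079 W/m² per K.
Hence the no-feedback warming is ΔF/(4σT_e³) = -1.30 K.

-1.3 K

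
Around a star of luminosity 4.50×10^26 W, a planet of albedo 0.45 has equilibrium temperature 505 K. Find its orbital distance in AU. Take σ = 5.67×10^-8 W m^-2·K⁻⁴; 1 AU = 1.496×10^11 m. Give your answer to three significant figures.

0.244 AU

The flux needed for this T is 4σT⁴/(1−0.45) = 26820 W m^-2.
S = L/(4πd²) → d = √(L/4πS) = √(4.50×10^26/(4π·26820)) = 3.654×10^10 m = 0.2443 AU.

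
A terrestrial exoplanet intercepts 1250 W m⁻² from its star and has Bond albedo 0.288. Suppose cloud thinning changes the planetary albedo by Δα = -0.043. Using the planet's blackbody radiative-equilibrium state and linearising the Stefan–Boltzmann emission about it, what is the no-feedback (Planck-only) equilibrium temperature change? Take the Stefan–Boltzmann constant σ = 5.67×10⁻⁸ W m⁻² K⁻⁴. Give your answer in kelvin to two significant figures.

Unperturbed T_e = [1250·(1−0.288)/(4σ)]^¼ = 250.3 K.
TOA radiative forcing: ΔF = −S·Δα/4 = −1250·(-0.043)/4 = 13.44 W m⁻².
The Planck feedback parameter is 4σT_e³ = 3.556 W m⁻²/K.
ΔT₀ = ΔF/λ_P = 13.44/3.556 = 3.78 K.

3.8 K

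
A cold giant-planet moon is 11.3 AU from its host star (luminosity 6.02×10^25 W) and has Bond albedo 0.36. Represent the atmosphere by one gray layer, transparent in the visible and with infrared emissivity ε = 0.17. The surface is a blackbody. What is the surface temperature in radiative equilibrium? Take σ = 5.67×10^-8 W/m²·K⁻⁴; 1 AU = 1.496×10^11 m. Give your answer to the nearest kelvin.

Orbital distance: d = 11.3 AU = 1.690×10^12 m.
S = L/(4πd²) = 1.676 W/m².
At the top of the atmosphere, σT_e⁴ = S(1−α)/4 = 0.2682 W/m², giving T_e = 46.64 K.
For a single slab of emissivity ε, T_s⁴ = 2T_e⁴/(2−ε); thus T_s = 46.64·(1.093)^(1/4) = 47.68 K.

48 K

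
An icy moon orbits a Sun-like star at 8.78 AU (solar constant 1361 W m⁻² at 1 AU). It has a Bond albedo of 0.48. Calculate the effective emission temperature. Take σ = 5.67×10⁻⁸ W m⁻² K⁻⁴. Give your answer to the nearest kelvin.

80 K

By the inverse-square law, S = 1361/8.78² = 17.66 W m⁻².
Absorbed flux (global mean): S(1−α)/4 = 17.66·0.52/4 = 2.295 W m⁻².
In equilibrium σT⁴ equals this, so T = 79.76 K.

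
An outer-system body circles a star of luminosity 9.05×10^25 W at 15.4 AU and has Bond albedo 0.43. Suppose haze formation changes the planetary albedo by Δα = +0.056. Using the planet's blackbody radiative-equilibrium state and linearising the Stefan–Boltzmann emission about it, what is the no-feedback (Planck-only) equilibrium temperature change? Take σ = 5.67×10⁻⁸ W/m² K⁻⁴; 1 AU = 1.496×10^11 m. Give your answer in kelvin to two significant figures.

Orbital distance: d = 15.4 AU = 2.304×10^12 m.
S = L/(4πd²) = 1.357 W/m².
Reference equilibrium: T_e = [S(1−α)/(4σ)]^(1/4) = 42.97 K.
ΔF = −(S/4)Δα = −(1.357/4)×(+0.056) = -0.01900 W/m².
The Planck feedback parameter is 4σT_e³ = 0.01800 W/m²/K.
Hence the no-feedback warming is ΔF/(4σT_e³) = -1.06 K.

-1.1 kelvin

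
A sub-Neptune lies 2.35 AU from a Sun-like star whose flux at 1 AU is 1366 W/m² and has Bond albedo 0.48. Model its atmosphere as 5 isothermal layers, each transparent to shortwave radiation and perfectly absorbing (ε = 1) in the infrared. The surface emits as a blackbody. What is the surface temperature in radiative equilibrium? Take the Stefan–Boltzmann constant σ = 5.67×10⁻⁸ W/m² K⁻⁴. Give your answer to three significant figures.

242 K

Irradiance scales as 1/d², so S = 1366 W/m² × (1/2.35)² = 247.4 W/m².
OLR = S(1−α)/4 = 32.16 W/m²; the top layer radiates at T_e = 154.3 K.
Layer-by-layer balance gives σT_s⁴ = (N+1)σT_e⁴, so T_s = 6^¼·154.3 = 241.5 K.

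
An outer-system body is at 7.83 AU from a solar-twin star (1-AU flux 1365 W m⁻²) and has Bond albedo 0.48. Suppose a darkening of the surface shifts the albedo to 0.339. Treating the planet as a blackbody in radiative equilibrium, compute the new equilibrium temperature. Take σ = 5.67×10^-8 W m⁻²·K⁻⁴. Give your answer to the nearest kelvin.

90 K

Flux at the orbit: S = 1365/(7.83)² = 22.26 W m⁻².
T₂ = [S(1−α₂)/(4σ)]^(1/4) = [22.26·0.661/(4σ)]^(1/4) = 89.75 K.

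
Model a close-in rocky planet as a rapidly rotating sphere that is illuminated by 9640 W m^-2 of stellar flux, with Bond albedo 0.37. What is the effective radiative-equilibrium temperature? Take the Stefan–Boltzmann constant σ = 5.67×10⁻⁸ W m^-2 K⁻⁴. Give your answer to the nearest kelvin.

Absorbed flux (global mean): S(1−α)/4 = 9640·0.63/4 = 1518 W m^-2.
In equilibrium σT⁴ equals this, so T = 404.5 K.

405 K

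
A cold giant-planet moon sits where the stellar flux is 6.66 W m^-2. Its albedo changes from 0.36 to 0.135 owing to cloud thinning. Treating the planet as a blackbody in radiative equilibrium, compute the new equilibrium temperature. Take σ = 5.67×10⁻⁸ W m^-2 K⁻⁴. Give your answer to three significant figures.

T₂ = [S(1−α₂)/(4σ)]^(1/4) = [6.660·0.865/(4σ)]^(1/4) = 70.99 K.

71.0 K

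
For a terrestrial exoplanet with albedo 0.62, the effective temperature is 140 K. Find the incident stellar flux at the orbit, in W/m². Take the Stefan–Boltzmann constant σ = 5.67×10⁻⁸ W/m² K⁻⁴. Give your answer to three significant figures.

229 W/m²

Invert the energy balance for S: S = 4σT⁴/(1−α).
σT⁴ = 5.67×10⁻⁸·(140)⁴ = 21.78 W/m².
S = 4·21.78/0.38 = 229.3 W/m².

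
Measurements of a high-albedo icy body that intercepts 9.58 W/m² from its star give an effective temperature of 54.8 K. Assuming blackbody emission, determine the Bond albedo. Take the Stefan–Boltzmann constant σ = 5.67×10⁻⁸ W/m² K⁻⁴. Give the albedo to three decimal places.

0.786

Energy balance: S(1−α)/4 = σT⁴, so 1−α = 4σT⁴/S.
4σT⁴ = 4·5.67×10⁻⁸·(54.8)⁴ = 2.045 W/m².
1−α = 2.045/9.580 = 0.2135, so α = 0.7865.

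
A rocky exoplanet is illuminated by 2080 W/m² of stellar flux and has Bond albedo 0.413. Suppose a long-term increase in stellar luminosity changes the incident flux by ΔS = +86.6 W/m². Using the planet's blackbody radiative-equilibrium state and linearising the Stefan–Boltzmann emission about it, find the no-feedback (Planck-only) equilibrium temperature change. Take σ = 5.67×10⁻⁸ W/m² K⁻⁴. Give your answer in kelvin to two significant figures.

Unperturbed T_e = [2080·(1−0.413)/(4σ)]^¼ = 270.9 K.
TOA radiative forcing: ΔF = (1−α)ΔS/4 = 0.587·(+86.6)/4 = 12.71 W/m².
Planck response: λ_P = 4σT_e³ = 4·5.67×10⁻⁸·(270.9)³ = 4.508 W/m²/K.
So ΔT₀ = 12.71/4.508 = 2.82 K.

2.8 K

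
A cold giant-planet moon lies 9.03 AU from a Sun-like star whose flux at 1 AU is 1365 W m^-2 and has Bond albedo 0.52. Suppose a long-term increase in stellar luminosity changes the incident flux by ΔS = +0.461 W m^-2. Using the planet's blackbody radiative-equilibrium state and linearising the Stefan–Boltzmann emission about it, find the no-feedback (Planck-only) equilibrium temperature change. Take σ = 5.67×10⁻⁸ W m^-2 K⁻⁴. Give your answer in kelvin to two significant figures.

Irradiance scales as 1/d², so S = 1365 W m^-2 × (1/9.03)² = 16.74 W m^-2.
The baseline emission temperature is T_e = 77.15 K.
ΔF = Δ[S(1−α)]/4 = (1−0.52)·+0.461/4 = 0.05532 W m^-2.
The Planck feedback parameter is 4σT_e³ = 0.1042 W m^-2/K.
So ΔT₀ = 0.05532/0.1042 = 0.531 K.

0.53 kelvin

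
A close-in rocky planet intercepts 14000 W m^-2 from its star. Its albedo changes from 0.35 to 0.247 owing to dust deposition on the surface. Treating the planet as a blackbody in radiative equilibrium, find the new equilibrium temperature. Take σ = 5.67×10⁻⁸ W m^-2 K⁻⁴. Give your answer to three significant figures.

With the new albedo, S(1−α₂)/4 = 2636 W m^-2, so T₂ = 464.3 K.

464 kelvin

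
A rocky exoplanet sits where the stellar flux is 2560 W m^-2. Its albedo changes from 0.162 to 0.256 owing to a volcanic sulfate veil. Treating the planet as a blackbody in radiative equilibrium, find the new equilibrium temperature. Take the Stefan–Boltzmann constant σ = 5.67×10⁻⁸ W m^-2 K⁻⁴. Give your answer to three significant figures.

303 K

New equilibrium: T₂ = [(1−0.256)·2560/(4σ)]^(1/4) = 302.7 K.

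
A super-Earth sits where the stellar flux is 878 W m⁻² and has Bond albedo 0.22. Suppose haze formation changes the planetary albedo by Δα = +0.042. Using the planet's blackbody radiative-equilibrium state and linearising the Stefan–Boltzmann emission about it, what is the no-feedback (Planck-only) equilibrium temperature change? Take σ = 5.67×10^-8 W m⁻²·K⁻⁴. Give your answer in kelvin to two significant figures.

-3.2 kelvin

Unperturbed T_e = [878.0·(1−0.22)/(4σ)]^¼ = 234.4 K.
TOA radiative forcing: ΔF = −S·Δα/4 = −878.0·(+0.042)/4 = -9.219 W m⁻².
The Planck feedback parameter is 4σT_e³ = 2.921 W m⁻²/K.
So ΔT₀ = -9.219/2.921 = -3.16 K.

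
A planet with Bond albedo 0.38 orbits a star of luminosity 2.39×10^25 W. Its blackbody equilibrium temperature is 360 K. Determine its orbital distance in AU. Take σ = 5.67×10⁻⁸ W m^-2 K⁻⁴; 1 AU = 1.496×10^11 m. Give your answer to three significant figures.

The flux needed for this T is 4σT⁴/(1−0.38) = 6144 W m^-2.
Then d = [L/(4πS)]^(1/2) = 1.759×10^10 m, i.e. 0.1176 AU.

0.118 AU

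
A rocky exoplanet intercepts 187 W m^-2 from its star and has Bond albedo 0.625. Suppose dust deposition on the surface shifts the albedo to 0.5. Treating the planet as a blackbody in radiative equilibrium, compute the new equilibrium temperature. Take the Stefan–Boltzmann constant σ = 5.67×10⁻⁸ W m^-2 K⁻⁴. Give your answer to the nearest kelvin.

With the new albedo, S(1−α₂)/4 = 23.38 W m^-2, so T₂ = 142.5 K.

142 K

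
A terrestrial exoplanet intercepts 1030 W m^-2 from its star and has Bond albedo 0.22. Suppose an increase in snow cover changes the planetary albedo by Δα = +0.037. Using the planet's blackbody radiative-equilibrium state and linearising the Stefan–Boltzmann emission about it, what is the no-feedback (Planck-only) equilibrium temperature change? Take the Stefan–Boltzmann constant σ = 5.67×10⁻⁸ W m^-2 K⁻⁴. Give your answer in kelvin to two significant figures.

Unperturbed T_e = [1030·(1−0.22)/(4σ)]^¼ = 244.0 K.
ΔF = −(S/4)Δα = −(1030/4)×(+0.037) = -9.527 W m^-2.
Planck response: λ_P = 4σT_e³ = 4·5.67×10⁻⁸·(244.0)³ = 3.293 W m^-2/K.
Hence the no-feedback warming is ΔF/(4σT_e³) = -2.89 K.

-2.9 K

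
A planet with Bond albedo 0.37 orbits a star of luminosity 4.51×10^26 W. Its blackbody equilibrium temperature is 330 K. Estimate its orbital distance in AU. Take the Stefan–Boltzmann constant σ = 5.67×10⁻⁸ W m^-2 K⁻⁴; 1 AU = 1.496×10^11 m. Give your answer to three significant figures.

Energy balance gives S = 4σT⁴/(1−α) = 4269 W m^-2.
Then d = [L/(4πS)]^(1/2) = 9.169×10^10 m, i.e. 0.6129 AU.

0.613 AU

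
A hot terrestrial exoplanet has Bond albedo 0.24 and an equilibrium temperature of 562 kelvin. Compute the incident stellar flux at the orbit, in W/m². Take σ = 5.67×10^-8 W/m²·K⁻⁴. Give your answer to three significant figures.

From S(1−α)/4 = σT⁴: S = 4σT⁴/(1−α).
The emitted flux is σT⁴ = 5656 W/m².
So S = 4×5656/(1−0.24) = 29770 W/m².

29800 W/m²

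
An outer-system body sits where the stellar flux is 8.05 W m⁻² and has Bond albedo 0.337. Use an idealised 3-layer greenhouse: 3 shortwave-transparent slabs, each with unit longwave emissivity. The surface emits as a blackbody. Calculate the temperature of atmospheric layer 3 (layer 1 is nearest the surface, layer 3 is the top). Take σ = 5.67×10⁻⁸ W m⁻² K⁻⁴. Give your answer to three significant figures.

69.6 K

The effective emission temperature is T_e = [S(1−α)/(4σ)]^¼ = 69.65 K.
Each opaque layer satisfies 2T_j⁴ = T_{j−1}⁴ + T_{j+1}⁴, giving T_k⁴ = (N+1−k)T_e⁴.
With k = 3: T_3 = (3+1−3)^¼·69.65 K = 69.65 K.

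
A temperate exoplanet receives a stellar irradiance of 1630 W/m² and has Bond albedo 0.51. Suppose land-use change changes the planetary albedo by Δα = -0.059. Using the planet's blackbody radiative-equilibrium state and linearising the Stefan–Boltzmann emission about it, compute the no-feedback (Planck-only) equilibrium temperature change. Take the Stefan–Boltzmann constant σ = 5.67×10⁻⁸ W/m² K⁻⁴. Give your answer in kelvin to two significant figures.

7.3 K

Reference equilibrium: T_e = [S(1−α)/(4σ)]^(1/4) = 243.6 K.
The change in absorbed flux is Δ[S(1−α)/4] = −SΔα/4 = 24.04 W/m².
The Planck feedback parameter is 4σT_e³ = 3.279 W/m²/K.
ΔT₀ = ΔF/λ_P = 24.04/3.279 = 7.33 K.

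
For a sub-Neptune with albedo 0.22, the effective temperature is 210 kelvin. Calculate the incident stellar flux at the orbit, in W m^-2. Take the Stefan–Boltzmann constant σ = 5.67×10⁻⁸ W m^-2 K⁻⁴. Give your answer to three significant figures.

565 W m^-2

Invert the energy balance for S: S = 4σT⁴/(1−α).
The emitted flux is σT⁴ = 110.3 W m^-2.
So S = 4×110.3/(1−0.22) = 565.5 W m^-2.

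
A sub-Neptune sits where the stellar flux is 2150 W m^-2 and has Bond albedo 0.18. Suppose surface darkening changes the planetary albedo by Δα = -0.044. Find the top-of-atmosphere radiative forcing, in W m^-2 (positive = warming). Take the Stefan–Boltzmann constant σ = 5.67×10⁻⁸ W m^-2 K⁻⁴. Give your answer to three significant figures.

23.6 W m^-2

The change in absorbed flux is Δ[S(1−α)/4] = −SΔα/4 = 23.65 W m^-2.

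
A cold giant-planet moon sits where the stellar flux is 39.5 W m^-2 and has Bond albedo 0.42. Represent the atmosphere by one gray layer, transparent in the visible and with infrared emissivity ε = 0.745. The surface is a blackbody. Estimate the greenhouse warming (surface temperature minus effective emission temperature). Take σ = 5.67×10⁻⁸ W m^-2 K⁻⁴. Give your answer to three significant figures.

The planet radiates to space at T_e = [S(1−α)/(4σ)]^(1/4) = 100.3 K.
For a single slab of emissivity ε, T_s⁴ = 2T_e⁴/(2−ε); thus T_s = 100.3·(1.594)^(1/4) = 112.6 K.
The atmosphere warms the surface by 12.39 K.

12.4 kelvin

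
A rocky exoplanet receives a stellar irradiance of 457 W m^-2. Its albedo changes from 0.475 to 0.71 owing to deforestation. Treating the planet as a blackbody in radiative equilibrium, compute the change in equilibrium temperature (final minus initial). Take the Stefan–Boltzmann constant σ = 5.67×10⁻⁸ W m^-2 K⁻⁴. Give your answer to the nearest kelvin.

-25 kelvin

With α = 0.475, T₁ = 180.3 K.
After:  T₂ = [457.0·0.29/(4σ)]^(1/4) = 155.5 K.
ΔT = T₂ − T₁ = -24.87 K.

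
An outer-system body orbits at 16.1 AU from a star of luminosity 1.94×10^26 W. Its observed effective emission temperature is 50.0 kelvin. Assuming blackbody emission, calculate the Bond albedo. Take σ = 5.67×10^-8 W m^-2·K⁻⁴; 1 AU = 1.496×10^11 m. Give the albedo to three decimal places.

d = 16.1 × 1.496×10^11 m = 2.409×10^12 m.
S = L/(4πd²) = 2.661 W m^-2.
From σT⁴ = S(1−α)/4 we invert for α: 1−α = 4σT⁴/S.
σT⁴ = 0.3544 W m^-2, so 4σT⁴ = 1.417 W m^-2.
1−α = 1.417/2.661 = 0.5327, so α = 0.4673.

0.467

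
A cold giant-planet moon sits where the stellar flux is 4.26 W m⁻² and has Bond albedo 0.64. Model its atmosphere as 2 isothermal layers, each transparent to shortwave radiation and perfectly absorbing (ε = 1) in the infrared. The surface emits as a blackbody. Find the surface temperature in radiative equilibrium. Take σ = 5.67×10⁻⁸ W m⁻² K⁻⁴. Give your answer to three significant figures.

Top-of-atmosphere balance: σT_e⁴ = S(1−α)/4 = 0.3834 W m⁻² → T_e = 50.99 K.
Layer-by-layer balance gives σT_s⁴ = (N+1)σT_e⁴, so T_s = 3^¼·50.99 = 67.11 K.

67.1 K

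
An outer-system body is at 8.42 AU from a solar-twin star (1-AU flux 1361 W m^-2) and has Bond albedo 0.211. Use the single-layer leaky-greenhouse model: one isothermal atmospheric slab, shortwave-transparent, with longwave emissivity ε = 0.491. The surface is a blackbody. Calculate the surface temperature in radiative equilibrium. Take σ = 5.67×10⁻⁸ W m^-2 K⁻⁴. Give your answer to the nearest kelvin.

97 kelvin

Flux at the orbit: S = 1361/(8.42)² = 19.20 W m^-2.
Effective emission temperature (TOA balance): σT_e⁴ = S(1−α)/4 = 3.787 W m^-2 → T_e = 90.40 K.
The surface balance (absorbed SW + ε·downward IR = σT_s⁴) with T_a⁴ = T_s⁴/2 reduces to T_s = T_e·[2/(2−ε)]^¼ = 97.00 K.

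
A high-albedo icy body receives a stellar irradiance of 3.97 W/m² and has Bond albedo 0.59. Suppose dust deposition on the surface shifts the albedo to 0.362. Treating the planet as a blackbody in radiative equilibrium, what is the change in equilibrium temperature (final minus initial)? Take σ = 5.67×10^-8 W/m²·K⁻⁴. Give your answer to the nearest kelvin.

Initial: T₁ = [S(1−0.59)/(4σ)]^(1/4) = 51.76 K.
Final:   T₂ = [S(1−0.362)/(4σ)]^(1/4) = 57.81 K.
ΔT = T₂ − T₁ = 6.050 K.

6 kelvin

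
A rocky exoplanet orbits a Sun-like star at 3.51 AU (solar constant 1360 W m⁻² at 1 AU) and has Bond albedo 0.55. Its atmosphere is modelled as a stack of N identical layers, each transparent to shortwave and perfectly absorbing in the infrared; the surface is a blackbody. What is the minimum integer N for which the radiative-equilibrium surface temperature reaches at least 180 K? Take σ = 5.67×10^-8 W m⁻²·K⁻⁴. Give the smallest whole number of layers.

4

Irradiance scales as 1/d², so S = 1360 W m⁻² × (1/3.51)² = 110.4 W m⁻².
Top-of-atmosphere balance: σT_e⁴ = S(1−α)/4 = 12.42 W m⁻² → T_e = 121.7 K.
Need (N+1)T_e⁴ ≥ T_s⁴, i.e. N+1 ≥ (180/121.7)⁴ = 4.793.
So N ≥ 3.793; the smallest integer is N = 4.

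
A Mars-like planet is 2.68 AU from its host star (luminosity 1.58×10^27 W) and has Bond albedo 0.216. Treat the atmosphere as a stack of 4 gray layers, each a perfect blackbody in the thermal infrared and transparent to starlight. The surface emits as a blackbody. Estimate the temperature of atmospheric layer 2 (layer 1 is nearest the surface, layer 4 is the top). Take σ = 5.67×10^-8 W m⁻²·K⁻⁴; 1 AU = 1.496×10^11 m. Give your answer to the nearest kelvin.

d = 2.68 × 1.496×10^11 m = 4.009×10^11 m.
Spreading L over a sphere of radius d: S = 1.58×10^27/(4π·4.01×10^11²) = 782.2 W m⁻².
OLR = S(1−α)/4 = 153.3 W m⁻²; the top layer radiates at T_e = 228.0 K.
The net upward flux σT_e⁴ is constant between every pair of levels, so T_k⁴ = (N+1−k)T_e⁴.
T_2 = (3)^(1/4)·228.0 = 300.1 K.

300 kelvin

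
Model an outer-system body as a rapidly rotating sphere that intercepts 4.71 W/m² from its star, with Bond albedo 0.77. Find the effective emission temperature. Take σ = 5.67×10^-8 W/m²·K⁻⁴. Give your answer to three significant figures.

Averaging over the sphere, the absorbed flux is S(1−α)/4 = 0.2708 W/m².
In equilibrium σT⁴ equals this, so T = 46.75 K.

46.7 K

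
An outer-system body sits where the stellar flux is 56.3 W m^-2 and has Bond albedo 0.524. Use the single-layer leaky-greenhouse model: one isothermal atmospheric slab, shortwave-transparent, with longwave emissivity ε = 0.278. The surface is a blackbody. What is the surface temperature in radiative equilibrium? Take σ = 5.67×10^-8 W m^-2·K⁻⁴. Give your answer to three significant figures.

Effective emission temperature (TOA balance): σT_e⁴ = S(1−α)/4 = 6.700 W m^-2 → T_e = 104.3 K.
The surface balance (absorbed SW + ε·downward IR = σT_s⁴) with T_a⁴ = T_s⁴/2 reduces to T_s = T_e·[2/(2−ε)]^¼ = 108.2 K.

108 K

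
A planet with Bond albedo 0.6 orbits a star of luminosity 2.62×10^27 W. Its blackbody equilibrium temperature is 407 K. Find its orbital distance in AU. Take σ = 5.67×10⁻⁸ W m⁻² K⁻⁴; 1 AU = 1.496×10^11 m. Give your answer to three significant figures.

Energy balance gives S = 4σT⁴/(1−α) = 15560 W m⁻².
Then d = [L/(4πS)]^(1/2) = 1.158×10^11 m, i.e. 0.7738 AU.

0.774 AU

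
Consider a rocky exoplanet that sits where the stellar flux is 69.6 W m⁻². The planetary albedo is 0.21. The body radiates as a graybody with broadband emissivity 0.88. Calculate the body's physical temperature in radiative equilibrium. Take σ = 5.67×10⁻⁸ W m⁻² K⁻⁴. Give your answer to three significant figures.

129 K

Absorbed flux (global mean): S(1−α)/4 = 69.60·0.79/4 = 13.75 W m⁻².
Radiative balance εσT⁴ = 13.75 gives T = [13.75/(0.88·σ)]^(1/4) = 128.8 K.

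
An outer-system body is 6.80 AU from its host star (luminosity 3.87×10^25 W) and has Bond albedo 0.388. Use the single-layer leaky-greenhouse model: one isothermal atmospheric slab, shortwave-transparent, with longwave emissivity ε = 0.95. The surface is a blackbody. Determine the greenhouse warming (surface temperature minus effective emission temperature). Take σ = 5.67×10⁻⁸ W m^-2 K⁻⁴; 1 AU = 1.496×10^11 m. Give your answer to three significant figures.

Orbital distance: d = 6.80 AU = 1.017×10^12 m.
Spreading L over a sphere of radius d: S = 3.87×10^25/(4π·1.02×10^12²) = 2.976 W m^-2.
The planet radiates to space at T_e = [S(1−α)/(4σ)]^(1/4) = 53.23 K.
Surface balance with a leaky layer gives σT_s⁴ = σT_e⁴·2/(2−ε), so T_s = T_e·[2/(2−0.95)]^(1/4) = 62.54 K.
Greenhouse warming: T_s − T_e = 9.305 K.

9.30 K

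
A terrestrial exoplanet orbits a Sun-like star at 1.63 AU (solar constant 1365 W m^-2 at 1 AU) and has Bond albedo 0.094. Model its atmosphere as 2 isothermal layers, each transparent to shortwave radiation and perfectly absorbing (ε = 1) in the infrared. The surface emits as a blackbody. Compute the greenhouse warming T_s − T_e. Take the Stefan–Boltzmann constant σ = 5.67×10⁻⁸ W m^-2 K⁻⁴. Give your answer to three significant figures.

67.3 K

By the inverse-square law, S = 1365/1.63² = 513.8 W m^-2.
Top-of-atmosphere balance: σT_e⁴ = S(1−α)/4 = 116.4 W m^-2 → T_e = 212.8 K.
T_s = (N+1)^(1/4)·T_e = 280.1 K.
So the greenhouse effect raises the surface by 280.1 − 212.8 = 67.27 K.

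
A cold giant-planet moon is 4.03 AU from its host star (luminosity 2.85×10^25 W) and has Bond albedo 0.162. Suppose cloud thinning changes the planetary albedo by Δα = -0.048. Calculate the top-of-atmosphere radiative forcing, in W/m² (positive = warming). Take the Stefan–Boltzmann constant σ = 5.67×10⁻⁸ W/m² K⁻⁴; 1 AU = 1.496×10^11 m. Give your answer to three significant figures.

0.0749 W/m²

d = 4.03 × 1.496×10^11 m = 6.029×10^11 m.
Spreading L over a sphere of radius d: S = 2.85×10^25/(4π·6.03×10^11²) = 6.240 W/m².
The change in absorbed flux is Δ[S(1−α)/4] = −SΔα/4 = 0.07488 W/m².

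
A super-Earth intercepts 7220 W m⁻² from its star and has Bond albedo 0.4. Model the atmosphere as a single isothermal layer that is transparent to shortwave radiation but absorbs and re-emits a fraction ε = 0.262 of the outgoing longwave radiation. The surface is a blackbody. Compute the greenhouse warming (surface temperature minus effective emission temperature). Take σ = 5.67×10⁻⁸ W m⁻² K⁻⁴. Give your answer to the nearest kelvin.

At the top of the atmosphere, σT_e⁴ = S(1−α)/4 = 1083 W m⁻², giving T_e = 371.8 K.
Surface balance with a leaky layer gives σT_s⁴ = σT_e⁴·2/(2−ε), so T_s = T_e·[2/(2−0.262)]^(1/4) = 385.0 K.
T_s − T_e = 385.0 − 371.8 = 13.28 K.

13 kelvin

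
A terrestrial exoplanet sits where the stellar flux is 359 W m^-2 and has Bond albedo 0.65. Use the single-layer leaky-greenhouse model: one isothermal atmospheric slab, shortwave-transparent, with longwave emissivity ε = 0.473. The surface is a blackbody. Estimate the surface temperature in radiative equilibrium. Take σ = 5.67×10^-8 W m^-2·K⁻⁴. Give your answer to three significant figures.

Effective emission temperature (TOA balance): σT_e⁴ = S(1−α)/4 = 31.41 W m^-2 → T_e = 153.4 K.
For a single slab of emissivity ε, T_s⁴ = 2T_e⁴/(2−ε); thus T_s = 153.4·(1.31)^(1/4) = 164.1 K.

164 K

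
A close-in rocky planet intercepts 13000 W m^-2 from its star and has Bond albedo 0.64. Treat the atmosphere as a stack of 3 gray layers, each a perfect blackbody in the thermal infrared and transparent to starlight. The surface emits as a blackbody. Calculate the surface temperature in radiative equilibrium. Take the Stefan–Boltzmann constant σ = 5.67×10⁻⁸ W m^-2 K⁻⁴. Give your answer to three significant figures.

The effective emission temperature is T_e = [S(1−α)/(4σ)]^¼ = 379.0 K.
For an N-layer opaque stack, T_s⁴ = (N+1)T_e⁴, hence T_s = (4)^(1/4)×379.0 K = 536.0 K.

536 K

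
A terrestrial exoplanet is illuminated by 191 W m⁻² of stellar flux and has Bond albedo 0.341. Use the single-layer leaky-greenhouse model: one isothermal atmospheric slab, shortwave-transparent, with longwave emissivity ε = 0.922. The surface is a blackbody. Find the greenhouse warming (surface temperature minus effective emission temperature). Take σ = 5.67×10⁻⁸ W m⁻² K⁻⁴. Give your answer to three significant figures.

The planet radiates to space at T_e = [S(1−α)/(4σ)]^(1/4) = 153.5 K.
The surface balance (absorbed SW + ε·downward IR = σT_s⁴) with T_a⁴ = T_s⁴/2 reduces to T_s = T_e·[2/(2−ε)]^¼ = 179.1 K.
The atmosphere warms the surface by 25.65 K.

25.6 K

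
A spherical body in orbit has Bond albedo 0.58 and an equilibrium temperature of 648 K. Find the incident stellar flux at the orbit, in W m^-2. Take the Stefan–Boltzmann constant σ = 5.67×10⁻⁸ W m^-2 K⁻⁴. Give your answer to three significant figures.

From S(1−α)/4 = σT⁴: S = 4σT⁴/(1−α).
σT⁴ = 5.67×10⁻⁸·(648)⁴ = 9997 W m^-2.
So S = 4×9997/(1−0.58) = 95210 W m^-2.

95200 W m^-2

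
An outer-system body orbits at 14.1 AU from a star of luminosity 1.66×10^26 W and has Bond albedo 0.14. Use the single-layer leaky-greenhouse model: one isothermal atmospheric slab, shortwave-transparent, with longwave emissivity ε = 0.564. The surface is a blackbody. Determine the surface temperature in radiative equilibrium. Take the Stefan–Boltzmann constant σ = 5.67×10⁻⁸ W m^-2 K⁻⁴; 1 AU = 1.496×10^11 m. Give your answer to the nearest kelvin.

d = 14.1 × 1.496×10^11 m = 2.109×10^12 m.
Spreading L over a sphere of radius d: S = 1.66×10^26/(4π·2.11×10^12²) = 2.969 W m^-2.
The planet radiates to space at T_e = [S(1−α)/(4σ)]^(1/4) = 57.92 K.
For a single slab of emissivity ε, T_s⁴ = 2T_e⁴/(2−ε); thus T_s = 57.92·(1.393)^(1/4) = 62.93 K.

63 kelvin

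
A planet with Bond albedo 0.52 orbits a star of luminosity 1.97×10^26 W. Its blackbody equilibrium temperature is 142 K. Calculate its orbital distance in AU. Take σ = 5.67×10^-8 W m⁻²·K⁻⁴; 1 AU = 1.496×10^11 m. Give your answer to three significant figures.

Required flux: S = 4σT⁴/(1−α) = 192.1 W m⁻².
S = L/(4πd²) → d = √(L/4πS) = √(1.97×10^26/(4π·192.1)) = 2.857×10^11 m = 1.909 AU.

1.91 AU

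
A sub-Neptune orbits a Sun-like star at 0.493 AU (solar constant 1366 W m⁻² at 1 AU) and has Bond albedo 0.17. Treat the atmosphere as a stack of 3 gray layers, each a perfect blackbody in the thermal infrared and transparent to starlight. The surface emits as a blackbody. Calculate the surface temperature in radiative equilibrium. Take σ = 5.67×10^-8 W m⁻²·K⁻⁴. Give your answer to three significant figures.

Irradiance scales as 1/d², so S = 1366 W m⁻² × (1/0.493)² = 5620 W m⁻².
Top-of-atmosphere balance: σT_e⁴ = S(1−α)/4 = 1166 W m⁻² → T_e = 378.7 K.
Layer-by-layer balance gives σT_s⁴ = (N+1)σT_e⁴, so T_s = 4^¼·378.7 = 535.6 K.

536 kelvin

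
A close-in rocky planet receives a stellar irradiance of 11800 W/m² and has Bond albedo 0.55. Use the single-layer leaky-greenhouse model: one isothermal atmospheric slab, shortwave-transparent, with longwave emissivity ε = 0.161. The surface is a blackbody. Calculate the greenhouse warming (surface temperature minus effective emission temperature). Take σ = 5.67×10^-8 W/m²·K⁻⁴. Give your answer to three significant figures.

At the top of the atmosphere, σT_e⁴ = S(1−α)/4 = 1327 W/m², giving T_e = 391.2 K.
Surface balance with a leaky layer gives σT_s⁴ = σT_e⁴·2/(2−ε), so T_s = T_e·[2/(2−0.161)]^(1/4) = 399.5 K.
The atmosphere warms the surface by 8.294 K.

8.29 K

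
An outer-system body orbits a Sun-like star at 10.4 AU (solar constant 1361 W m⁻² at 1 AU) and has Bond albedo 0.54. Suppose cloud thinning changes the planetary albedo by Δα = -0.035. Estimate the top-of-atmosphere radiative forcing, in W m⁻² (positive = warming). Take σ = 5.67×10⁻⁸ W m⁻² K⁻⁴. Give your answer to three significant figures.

By the inverse-square law, S = 1361/10.4² = 12.58 W m⁻².
The change in absorbed flux is Δ[S(1−α)/4] = −SΔα/4 = 0.1101 W m⁻².

0.110 W m⁻²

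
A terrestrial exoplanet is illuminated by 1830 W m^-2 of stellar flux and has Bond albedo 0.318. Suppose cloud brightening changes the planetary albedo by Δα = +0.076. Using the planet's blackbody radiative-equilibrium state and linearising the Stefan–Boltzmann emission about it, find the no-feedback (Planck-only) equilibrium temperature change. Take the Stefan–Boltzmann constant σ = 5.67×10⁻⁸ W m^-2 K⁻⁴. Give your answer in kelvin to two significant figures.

-7.6 K

Unperturbed T_e = [1830·(1−0.318)/(4σ)]^¼ = 272.4 K.
ΔF = −(S/4)Δα = −(1830/4)×(+0.076) = -34.77 W m^-2.
The Planck feedback parameter is 4σT_e³ = 4.582 W m^-2/K.
Hence the no-feedback warming is ΔF/(4σT_e³) = -7.59 K.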